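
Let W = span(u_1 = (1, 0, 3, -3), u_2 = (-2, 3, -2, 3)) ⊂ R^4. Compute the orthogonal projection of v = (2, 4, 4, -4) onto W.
proj_W(v) = (44/205, 642/205, 988/205, -774/205)

Set up U = [u_1 | ... | u_2] ∈ R^(4×2). The projector onto W = col(U) is P = U (U^T U)^(-1) U^T.
Compute U^T U =
  [19, -17]
  [-17, 26],
and U^T v = (26, -12).
Solve U^T U · c = U^T v for the coefficients: c = (472/205, 214/205). The projection is proj_W(v) = U c.
Check: (v - proj_W(v)) · u_1 = 0  (should be 0).
Check: (v - proj_W(v)) · u_2 = 0  (should be 0).
Result: proj_W(v) = (44/205, 642/205, 988/205, -774/205).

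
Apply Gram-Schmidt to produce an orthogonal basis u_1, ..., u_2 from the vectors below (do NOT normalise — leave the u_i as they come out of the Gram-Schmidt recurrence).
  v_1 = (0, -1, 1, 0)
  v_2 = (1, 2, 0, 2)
Orthogonal basis:
  u_1 = (0, -1, 1, 0)
  u_2 = (1, 1, 1, 2)

Apply the Gram-Schmidt recurrence
  u_1 = v_1
  u_i = v_i − Σ_{j<i} ((v_i · u_j) / (u_j · u_j)) · u_j.

Step by step this gives:
  u_1 = (0, -1, 1, 0)
  u_2 = (1, 1, 1, 2)

Orthogonality check:
  u_2 · u_1 = 0 (should be 0)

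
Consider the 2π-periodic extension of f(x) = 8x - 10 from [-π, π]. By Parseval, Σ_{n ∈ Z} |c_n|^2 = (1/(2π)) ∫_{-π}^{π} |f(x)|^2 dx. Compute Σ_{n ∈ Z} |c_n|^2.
Σ |c_n|^2 = 64π^2/3 + 100

Expand and integrate term by term over [-π, π]:
  ∫ (8x)^2 dx = 64·(2π^3/3); ∫ 2·8·(-10)·x dx = 0 (odd integrand); ∫ (-10)^2 dx = 100·2π.
So (1/(2π)) ∫_{-π}^{π} (8x - 10)^2 dx = 64π^2/3 + 100 = 64π^2/3 + 100.
Parseval ⇒ Σ |c_n|^2 = 64π^2/3 + 100.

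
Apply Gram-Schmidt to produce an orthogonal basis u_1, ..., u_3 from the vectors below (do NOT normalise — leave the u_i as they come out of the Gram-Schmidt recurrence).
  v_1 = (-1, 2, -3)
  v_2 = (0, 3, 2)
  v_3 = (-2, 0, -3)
Orthogonal basis:
  u_1 = (-1, 2, -3)
  u_2 = (0, 3, 2)
  u_3 = (-17/14, -17/91, 51/182)

Apply the Gram-Schmidt recurrence
  u_1 = v_1
  u_i = v_i − Σ_{j<i} ((v_i · u_j) / (u_j · u_j)) · u_j.

Step by step this gives:
  u_1 = (-1, 2, -3)
  u_2 = (0, 3, 2)
  u_3 = (-17/14, -17/91, 51/182)

Orthogonality check:
  u_2 · u_1 = 0 (should be 0)
  u_3 · u_1 = 0 (should be 0)
  u_3 · u_2 = 0 (should be 0)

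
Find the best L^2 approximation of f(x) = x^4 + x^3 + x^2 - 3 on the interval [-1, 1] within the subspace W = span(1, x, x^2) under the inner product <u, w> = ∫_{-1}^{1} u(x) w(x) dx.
g(x) = 13*x^2/7 + 3*x/5 - 108/35

The best approximation g ∈ W is the orthogonal projection of f onto W. Writing g = a_0 + a_1 x + a_2 x^2, the coefficients solve the normal equations G · a = b where
  G_{ij} = <φ_i, φ_j> and b_i = <f, φ_i>, with φ_0 = 1, φ_1 = x, φ_2 = x^2.
G =
  [2, 0, 2/3]
  [0, 2/3, 0]
  [2/3, 0, 2/5],
b = (-74/15, 2/5, -46/35).
Solving gives a_0 = -108/35, a_1 = 3/5, a_2 = 13/7, so
  g(x) = 13*x^2/7 + 3*x/5 - 108/35.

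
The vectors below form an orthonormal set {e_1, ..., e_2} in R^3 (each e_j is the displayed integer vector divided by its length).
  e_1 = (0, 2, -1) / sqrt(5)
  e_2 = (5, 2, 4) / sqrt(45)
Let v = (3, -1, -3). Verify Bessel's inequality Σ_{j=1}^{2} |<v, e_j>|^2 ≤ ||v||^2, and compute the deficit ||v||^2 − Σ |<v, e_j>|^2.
Σ |<v, e_j>|^2 = 2/9; ||v||^2 = 19; deficit = 169/9

Write each e_j = u_j / sqrt(<u_j, u_j>) where u_j is the displayed integer vector. Then <v, e_j> = <v, u_j> / sqrt(<u_j, u_j>), so |<v, e_j>|^2 = <v, u_j>^2 / <u_j, u_j>.
Coefficients: <v, e_1> = 1/sqrt(5), <v, e_2> = 1/sqrt(45).
Square and sum: Σ |<v, e_j>|^2 = 2/9.
Compute ||v||^2 = v·v = 19.
Deficit = 19 − 2/9 = 169/9 ≥ 0, confirming Bessel's inequality. (The deficit equals ||v − Σ <v,e_j> e_j||^2, the squared distance from v to span{e_j}.)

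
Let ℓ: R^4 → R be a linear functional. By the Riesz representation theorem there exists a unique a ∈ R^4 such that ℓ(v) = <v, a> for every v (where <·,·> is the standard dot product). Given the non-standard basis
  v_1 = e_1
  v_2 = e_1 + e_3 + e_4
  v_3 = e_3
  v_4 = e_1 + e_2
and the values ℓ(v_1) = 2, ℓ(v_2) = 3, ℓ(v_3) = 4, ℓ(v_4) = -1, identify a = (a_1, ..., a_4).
a = (2, -3, 4, -3)

Write a = (a_1, ..., a_4) in the standard basis. For each basis vector v_i, ℓ(v_i) = <v_i, a> is a linear equation in the a_j's. Collect the n equations into a matrix system V a = ℓ, where row i of V is v_i (expressed in the standard basis). Since V is invertible (lower-triangular with 1s on the diagonal, up to permutation), solve by back-substitution:
  V =
[[1, 0, 0, 0],
 [1, 0, 1, 1],
 [0, 0, 1, 0],
 [1, 1, 0, 0]]
  V a = (2, 3, 4, -1)
Solving gives a = (2, -3, 4, -3).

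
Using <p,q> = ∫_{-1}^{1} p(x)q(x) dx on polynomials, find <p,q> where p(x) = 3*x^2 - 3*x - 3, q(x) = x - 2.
<p,q> = 6

Expand the product: p(x)·q(x) = 3*x^3 - 9*x^2 + 3*x + 6.
∫_{-1}^{1} of each monomial x^k gives [2/(k+1) if k even, 0 if k odd]. Integrating term-by-term (or equivalently evaluating the antiderivative F(x) = 3*x^4/4 - 3*x^3 + 3*x^2/2 + 6*x at the endpoints):
  F(1) − F(−1) = 21/4 − (-3/4) = 6.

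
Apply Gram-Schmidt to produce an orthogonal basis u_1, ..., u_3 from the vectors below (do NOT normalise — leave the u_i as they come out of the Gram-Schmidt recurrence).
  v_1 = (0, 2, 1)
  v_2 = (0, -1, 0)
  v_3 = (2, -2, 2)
Orthogonal basis:
  u_1 = (0, 2, 1)
  u_2 = (0, -1/5, 2/5)
  u_3 = (2, 0, 0)

Apply the Gram-Schmidt recurrence
  u_1 = v_1
  u_i = v_i − Σ_{j<i} ((v_i · u_j) / (u_j · u_j)) · u_j.

Step by step this gives:
  u_1 = (0, 2, 1)
  u_2 = (0, -1/5, 2/5)
  u_3 = (2, 0, 0)

Orthogonality check:
  u_2 · u_1 = 0 (should be 0)
  u_3 · u_1 = 0 (should be 0)
  u_3 · u_2 = 0 (should be 0)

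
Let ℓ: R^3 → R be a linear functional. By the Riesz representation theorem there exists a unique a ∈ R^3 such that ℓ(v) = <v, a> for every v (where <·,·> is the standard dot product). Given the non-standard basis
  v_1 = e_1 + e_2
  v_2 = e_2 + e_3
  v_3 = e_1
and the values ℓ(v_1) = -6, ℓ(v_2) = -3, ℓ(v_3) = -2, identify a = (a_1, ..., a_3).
a = (-2, -4, 1)

Write a = (a_1, ..., a_3) in the standard basis. For each basis vector v_i, ℓ(v_i) = <v_i, a> is a linear equation in the a_j's. Collect the n equations into a matrix system V a = ℓ, where row i of V is v_i (expressed in the standard basis). Since V is invertible (lower-triangular with 1s on the diagonal, up to permutation), solve by back-substitution:
  V =
[[1, 1, 0],
 [0, 1, 1],
 [1, 0, 0]]
  V a = (-6, -3, -2)
Solving gives a = (-2, -4, 1).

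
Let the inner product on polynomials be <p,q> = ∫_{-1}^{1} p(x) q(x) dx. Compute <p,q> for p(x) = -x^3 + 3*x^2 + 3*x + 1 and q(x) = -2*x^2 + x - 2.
<p,q> = -152/15

Expand the product: p(x)·q(x) = 2*x^5 - 7*x^4 - x^3 - 5*x^2 - 5*x - 2.
∫_{-1}^{1} of each monomial x^k gives [2/(k+1) if k even, 0 if k odd]. Integrating term-by-term (or equivalently evaluating the antiderivative F(x) = x^6/3 - 7*x^5/5 - x^4/4 - 5*x^3/3 - 5*x^2/2 - 2*x at the endpoints):
  F(1) − F(−1) = -449/60 − (53/20) = -152/15.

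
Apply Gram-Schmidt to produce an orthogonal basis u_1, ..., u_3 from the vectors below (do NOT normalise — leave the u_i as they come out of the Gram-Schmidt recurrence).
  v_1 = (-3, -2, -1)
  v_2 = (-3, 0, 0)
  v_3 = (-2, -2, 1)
Orthogonal basis:
  u_1 = (-3, -2, -1)
  u_2 = (-15/14, 9/7, 9/14)
  u_3 = (0, -4/5, 8/5)

Apply the Gram-Schmidt recurrence
  u_1 = v_1
  u_i = v_i − Σ_{j<i} ((v_i · u_j) / (u_j · u_j)) · u_j.

Step by step this gives:
  u_1 = (-3, -2, -1)
  u_2 = (-15/14, 9/7, 9/14)
  u_3 = (0, -4/5, 8/5)

Orthogonality check:
  u_2 · u_1 = 0 (should be 0)
  u_3 · u_1 = 0 (should be 0)
  u_3 · u_2 = 0 (should be 0)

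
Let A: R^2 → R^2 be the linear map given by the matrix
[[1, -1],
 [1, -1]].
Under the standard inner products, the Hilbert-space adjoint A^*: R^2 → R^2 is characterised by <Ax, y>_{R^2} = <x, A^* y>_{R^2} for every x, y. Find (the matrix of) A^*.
A^* = A^T =
[[1, 1],
 [-1, -1]]

For real matrices with standard dot products, the defining identity <Ax, y> = <x, A^* y> gives (Ax)^T y = x^T (A^*) y, i.e. x^T A^T y = x^T (A^*) y. Since this holds for all x, y, we must have A^* = A^T. Therefore
A^* =
[[1, 1],
 [-1, -1]].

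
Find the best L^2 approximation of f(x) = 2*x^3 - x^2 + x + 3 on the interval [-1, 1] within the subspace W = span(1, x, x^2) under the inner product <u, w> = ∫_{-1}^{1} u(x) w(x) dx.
g(x) = -x^2 + 11*x/5 + 3

The best approximation g ∈ W is the orthogonal projection of f onto W. Writing g = a_0 + a_1 x + a_2 x^2, the coefficients solve the normal equations G · a = b where
  G_{ij} = <φ_i, φ_j> and b_i = <f, φ_i>, with φ_0 = 1, φ_1 = x, φ_2 = x^2.
G =
  [2, 0, 2/3]
  [0, 2/3, 0]
  [2/3, 0, 2/5],
b = (16/3, 22/15, 8/5).
Solving gives a_0 = 3, a_1 = 11/5, a_2 = -1, so
  g(x) = -x^2 + 11*x/5 + 3.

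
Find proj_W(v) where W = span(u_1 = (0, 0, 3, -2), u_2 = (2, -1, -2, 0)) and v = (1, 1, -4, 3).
proj_W(v) = (2/9, -1/9, -38/9, 8/3)

Set up U = [u_1 | ... | u_2] ∈ R^(4×2). The projector onto W = col(U) is P = U (U^T U)^(-1) U^T.
Compute U^T U =
  [13, -6]
  [-6, 9],
and U^T v = (-18, 9).
Solve U^T U · c = U^T v for the coefficients: c = (-4/3, 1/9). The projection is proj_W(v) = U c.
Check: (v - proj_W(v)) · u_1 = 0  (should be 0).
Check: (v - proj_W(v)) · u_2 = 0  (should be 0).
Result: proj_W(v) = (2/9, -1/9, -38/9, 8/3).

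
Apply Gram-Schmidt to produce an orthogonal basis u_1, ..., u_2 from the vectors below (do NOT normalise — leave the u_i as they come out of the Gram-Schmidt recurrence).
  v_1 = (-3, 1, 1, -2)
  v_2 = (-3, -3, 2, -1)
Orthogonal basis:
  u_1 = (-3, 1, 1, -2)
  u_2 = (-1, -11/3, 4/3, 1/3)

Apply the Gram-Schmidt recurrence
  u_1 = v_1
  u_i = v_i − Σ_{j<i} ((v_i · u_j) / (u_j · u_j)) · u_j.

Step by step this gives:
  u_1 = (-3, 1, 1, -2)
  u_2 = (-1, -11/3, 4/3, 1/3)

Orthogonality check:
  u_2 · u_1 = 0 (should be 0)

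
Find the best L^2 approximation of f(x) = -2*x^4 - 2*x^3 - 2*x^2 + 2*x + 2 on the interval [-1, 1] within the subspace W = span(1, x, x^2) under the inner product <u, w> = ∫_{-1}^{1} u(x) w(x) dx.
g(x) = -26*x^2/7 + 4*x/5 + 76/35

The best approximation g ∈ W is the orthogonal projection of f onto W. Writing g = a_0 + a_1 x + a_2 x^2, the coefficients solve the normal equations G · a = b where
  G_{ij} = <φ_i, φ_j> and b_i = <f, φ_i>, with φ_0 = 1, φ_1 = x, φ_2 = x^2.
G =
  [2, 0, 2/3]
  [0, 2/3, 0]
  [2/3, 0, 2/5],
b = (28/15, 8/15, -4/105).
Solving gives a_0 = 76/35, a_1 = 4/5, a_2 = -26/7, so
  g(x) = -26*x^2/7 + 4*x/5 + 76/35.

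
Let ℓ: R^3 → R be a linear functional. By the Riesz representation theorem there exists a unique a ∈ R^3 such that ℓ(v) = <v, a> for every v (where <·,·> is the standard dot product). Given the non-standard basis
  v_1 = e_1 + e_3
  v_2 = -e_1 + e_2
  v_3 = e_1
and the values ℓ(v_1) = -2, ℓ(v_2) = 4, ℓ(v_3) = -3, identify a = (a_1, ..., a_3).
a = (-3, 1, 1)

Write a = (a_1, ..., a_3) in the standard basis. For each basis vector v_i, ℓ(v_i) = <v_i, a> is a linear equation in the a_j's. Collect the n equations into a matrix system V a = ℓ, where row i of V is v_i (expressed in the standard basis). Since V is invertible (lower-triangular with 1s on the diagonal, up to permutation), solve by back-substitution:
  V =
[[1, 0, 1],
 [-1, 1, 0],
 [1, 0, 0]]
  V a = (-2, 4, -3)
Solving gives a = (-3, 1, 1).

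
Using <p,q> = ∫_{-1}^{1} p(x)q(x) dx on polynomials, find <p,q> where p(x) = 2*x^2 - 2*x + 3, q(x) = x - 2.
<p,q> = -16

Expand the product: p(x)·q(x) = 2*x^3 - 6*x^2 + 7*x - 6.
∫_{-1}^{1} of each monomial x^k gives [2/(k+1) if k even, 0 if k odd]. Integrating term-by-term (or equivalently evaluating the antiderivative F(x) = x^4/2 - 2*x^3 + 7*x^2/2 - 6*x at the endpoints):
  F(1) − F(−1) = -4 − (12) = -16.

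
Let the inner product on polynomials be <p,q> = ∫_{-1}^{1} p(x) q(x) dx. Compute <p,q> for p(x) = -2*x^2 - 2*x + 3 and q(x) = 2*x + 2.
<p,q> = 20/3

Expand the product: p(x)·q(x) = -4*x^3 - 8*x^2 + 2*x + 6.
∫_{-1}^{1} of each monomial x^k gives [2/(k+1) if k even, 0 if k odd]. Integrating term-by-term (or equivalently evaluating the antiderivative F(x) = -x^4 - 8*x^3/3 + x^2 + 6*x at the endpoints):
  F(1) − F(−1) = 10/3 − (-10/3) = 20/3.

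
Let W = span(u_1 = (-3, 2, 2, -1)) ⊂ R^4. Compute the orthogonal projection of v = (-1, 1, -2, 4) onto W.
proj_W(v) = (1/2, -1/3, -1/3, 1/6)

Set up U = [u_1 | ... | u_1] ∈ R^(4×1). The projector onto W = col(U) is P = U (U^T U)^(-1) U^T.
Compute U^T U =
  [18],
and U^T v = (-3).
Solve U^T U · c = U^T v for the coefficients: c = (-1/6). The projection is proj_W(v) = U c.
Check: (v - proj_W(v)) · u_1 = 0  (should be 0).
Result: proj_W(v) = (1/2, -1/3, -1/3, 1/6).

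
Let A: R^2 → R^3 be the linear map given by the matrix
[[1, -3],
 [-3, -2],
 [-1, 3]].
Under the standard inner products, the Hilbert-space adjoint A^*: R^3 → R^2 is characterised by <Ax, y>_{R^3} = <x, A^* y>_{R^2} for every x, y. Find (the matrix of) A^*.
A^* = A^T =
[[1, -3, -1],
 [-3, -2, 3]]

For real matrices with standard dot products, the defining identity <Ax, y> = <x, A^* y> gives (Ax)^T y = x^T (A^*) y, i.e. x^T A^T y = x^T (A^*) y. Since this holds for all x, y, we must have A^* = A^T. Therefore
A^* =
[[1, -3, -1],
 [-3, -2, 3]].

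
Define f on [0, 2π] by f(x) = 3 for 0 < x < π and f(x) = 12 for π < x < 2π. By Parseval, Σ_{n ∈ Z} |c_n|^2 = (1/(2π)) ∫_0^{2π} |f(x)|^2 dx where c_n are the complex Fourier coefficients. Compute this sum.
Σ |c_n|^2 = 153/2

Parseval equates the L^2 energy of f (normalised by 1/(2π)) with the ℓ^2 sum of its Fourier coefficients: (1/(2π)) ∫_0^{2π} |f|^2 = Σ |c_n|^2.
Compute the left side: (1/(2π)) [∫_0^π 3^2 dx + ∫_π^{2π} 12^2 dx] = (1/(2π)) · (9π + 144π) = (9 + 144)/2 = 153/2.
So Σ_{n ∈ Z} |c_n|^2 = 153/2.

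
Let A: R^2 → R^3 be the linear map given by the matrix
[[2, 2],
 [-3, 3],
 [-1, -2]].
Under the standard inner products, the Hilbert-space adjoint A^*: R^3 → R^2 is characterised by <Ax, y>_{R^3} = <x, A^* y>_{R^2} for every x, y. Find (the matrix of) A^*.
A^* = A^T =
[[2, -3, -1],
 [2, 3, -2]]

For real matrices with standard dot products, the defining identity <Ax, y> = <x, A^* y> gives (Ax)^T y = x^T (A^*) y, i.e. x^T A^T y = x^T (A^*) y. Since this holds for all x, y, we must have A^* = A^T. Therefore
A^* =
[[2, -3, -1],
 [2, 3, -2]].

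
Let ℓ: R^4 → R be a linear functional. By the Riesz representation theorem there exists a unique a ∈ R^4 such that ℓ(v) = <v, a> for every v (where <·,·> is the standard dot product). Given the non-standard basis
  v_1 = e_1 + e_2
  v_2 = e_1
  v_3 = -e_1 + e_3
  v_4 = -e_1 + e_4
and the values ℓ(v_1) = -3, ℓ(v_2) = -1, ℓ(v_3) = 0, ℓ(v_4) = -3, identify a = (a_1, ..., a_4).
a = (-1, -2, -1, -4)

Write a = (a_1, ..., a_4) in the standard basis. For each basis vector v_i, ℓ(v_i) = <v_i, a> is a linear equation in the a_j's. Collect the n equations into a matrix system V a = ℓ, where row i of V is v_i (expressed in the standard basis). Since V is invertible (lower-triangular with 1s on the diagonal, up to permutation), solve by back-substitution:
  V =
[[1, 1, 0, 0],
 [1, 0, 0, 0],
 [-1, 0, 1, 0],
 [-1, 0, 0, 1]]
  V a = (-3, -1, 0, -3)
Solving gives a = (-1, -2, -1, -4).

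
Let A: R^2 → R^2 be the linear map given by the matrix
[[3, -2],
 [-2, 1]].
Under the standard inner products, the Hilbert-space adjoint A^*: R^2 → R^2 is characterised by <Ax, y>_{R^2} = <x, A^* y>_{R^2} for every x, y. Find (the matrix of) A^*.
A^* = A^T =
[[3, -2],
 [-2, 1]]

For real matrices with standard dot products, the defining identity <Ax, y> = <x, A^* y> gives (Ax)^T y = x^T (A^*) y, i.e. x^T A^T y = x^T (A^*) y. Since this holds for all x, y, we must have A^* = A^T. Therefore
A^* =
[[3, -2],
 [-2, 1]].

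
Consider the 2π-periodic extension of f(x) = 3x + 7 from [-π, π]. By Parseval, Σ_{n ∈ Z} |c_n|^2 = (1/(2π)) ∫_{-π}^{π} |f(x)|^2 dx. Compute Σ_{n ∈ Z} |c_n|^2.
Σ |c_n|^2 = 3π^2 + 49

Expand and integrate term by term over [-π, π]:
  ∫ (3x)^2 dx = 9·(2π^3/3); ∫ 2·3·(7)·x dx = 0 (odd integrand); ∫ 7^2 dx = 49·2π.
So (1/(2π)) ∫_{-π}^{π} (3x + 7)^2 dx = 9π^2/3 + 49 = 3π^2 + 49.
Parseval ⇒ Σ |c_n|^2 = 3π^2 + 49.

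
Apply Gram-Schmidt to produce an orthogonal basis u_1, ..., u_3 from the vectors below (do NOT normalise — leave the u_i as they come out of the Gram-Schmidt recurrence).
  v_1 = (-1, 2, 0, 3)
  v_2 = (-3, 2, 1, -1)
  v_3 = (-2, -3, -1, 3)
Orthogonal basis:
  u_1 = (-1, 2, 0, 3)
  u_2 = (-19/7, 10/7, 1, -13/7)
  u_3 = (-525/194, -306/97, -59/97, 233/194)

Apply the Gram-Schmidt recurrence
  u_1 = v_1
  u_i = v_i − Σ_{j<i} ((v_i · u_j) / (u_j · u_j)) · u_j.

Step by step this gives:
  u_1 = (-1, 2, 0, 3)
  u_2 = (-19/7, 10/7, 1, -13/7)
  u_3 = (-525/194, -306/97, -59/97, 233/194)

Orthogonality check:
  u_2 · u_1 = 0 (should be 0)
  u_3 · u_1 = 0 (should be 0)
  u_3 · u_2 = 0 (should be 0)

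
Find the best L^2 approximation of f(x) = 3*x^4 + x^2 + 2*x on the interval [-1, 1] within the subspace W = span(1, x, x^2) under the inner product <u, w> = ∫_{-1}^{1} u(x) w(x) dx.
g(x) = 25*x^2/7 + 2*x - 9/35

The best approximation g ∈ W is the orthogonal projection of f onto W. Writing g = a_0 + a_1 x + a_2 x^2, the coefficients solve the normal equations G · a = b where
  G_{ij} = <φ_i, φ_j> and b_i = <f, φ_i>, with φ_0 = 1, φ_1 = x, φ_2 = x^2.
G =
  [2, 0, 2/3]
  [0, 2/3, 0]
  [2/3, 0, 2/5],
b = (28/15, 4/3, 44/35).
Solving gives a_0 = -9/35, a_1 = 2, a_2 = 25/7, so
  g(x) = 25*x^2/7 + 2*x - 9/35.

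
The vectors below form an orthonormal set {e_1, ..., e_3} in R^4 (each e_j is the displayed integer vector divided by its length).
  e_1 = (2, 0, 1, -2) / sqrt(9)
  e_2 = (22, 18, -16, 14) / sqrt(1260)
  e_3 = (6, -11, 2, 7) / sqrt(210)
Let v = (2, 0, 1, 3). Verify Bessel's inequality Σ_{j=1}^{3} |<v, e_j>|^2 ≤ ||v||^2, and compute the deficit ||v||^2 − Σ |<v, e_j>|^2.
Σ |<v, e_j>|^2 = 59/6; ||v||^2 = 14; deficit = 25/6

Write each e_j = u_j / sqrt(<u_j, u_j>) where u_j is the displayed integer vector. Then <v, e_j> = <v, u_j> / sqrt(<u_j, u_j>), so |<v, e_j>|^2 = <v, u_j>^2 / <u_j, u_j>.
Coefficients: <v, e_1> = -1/sqrt(9), <v, e_2> = 70/sqrt(1260), <v, e_3> = 35/sqrt(210).
Square and sum: Σ |<v, e_j>|^2 = 59/6.
Compute ||v||^2 = v·v = 14.
Deficit = 14 − 59/6 = 25/6 ≥ 0, confirming Bessel's inequality. (The deficit equals ||v − Σ <v,e_j> e_j||^2, the squared distance from v to span{e_j}.)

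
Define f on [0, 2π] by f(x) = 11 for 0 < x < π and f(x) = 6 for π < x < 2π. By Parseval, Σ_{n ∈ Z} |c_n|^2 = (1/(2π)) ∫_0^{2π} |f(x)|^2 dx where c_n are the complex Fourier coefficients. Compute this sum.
Σ |c_n|^2 = 157/2

Parseval equates the L^2 energy of f (normalised by 1/(2π)) with the ℓ^2 sum of its Fourier coefficients: (1/(2π)) ∫_0^{2π} |f|^2 = Σ |c_n|^2.
Compute the left side: (1/(2π)) [∫_0^π 11^2 dx + ∫_π^{2π} 6^2 dx] = (1/(2π)) · (121π + 36π) = (121 + 36)/2 = 157/2.
So Σ_{n ∈ Z} |c_n|^2 = 157/2.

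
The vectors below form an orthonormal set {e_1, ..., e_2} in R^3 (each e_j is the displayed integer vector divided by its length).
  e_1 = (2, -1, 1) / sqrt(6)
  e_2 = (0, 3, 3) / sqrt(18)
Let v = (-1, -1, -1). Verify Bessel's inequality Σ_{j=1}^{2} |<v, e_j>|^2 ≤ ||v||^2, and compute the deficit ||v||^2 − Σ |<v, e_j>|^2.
Σ |<v, e_j>|^2 = 8/3; ||v||^2 = 3; deficit = 1/3

Write each e_j = u_j / sqrt(<u_j, u_j>) where u_j is the displayed integer vector. Then <v, e_j> = <v, u_j> / sqrt(<u_j, u_j>), so |<v, e_j>|^2 = <v, u_j>^2 / <u_j, u_j>.
Coefficients: <v, e_1> = -2/sqrt(6), <v, e_2> = -6/sqrt(18).
Square and sum: Σ |<v, e_j>|^2 = 8/3.
Compute ||v||^2 = v·v = 3.
Deficit = 3 − 8/3 = 1/3 ≥ 0, confirming Bessel's inequality. (The deficit equals ||v − Σ <v,e_j> e_j||^2, the squared distance from v to span{e_j}.)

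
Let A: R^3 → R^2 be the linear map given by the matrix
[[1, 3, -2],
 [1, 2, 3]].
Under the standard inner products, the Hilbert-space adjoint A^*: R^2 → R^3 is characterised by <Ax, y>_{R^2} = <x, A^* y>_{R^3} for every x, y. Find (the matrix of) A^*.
A^* = A^T =
[[1, 1],
 [3, 2],
 [-2, 3]]

For real matrices with standard dot products, the defining identity <Ax, y> = <x, A^* y> gives (Ax)^T y = x^T (A^*) y, i.e. x^T A^T y = x^T (A^*) y. Since this holds for all x, y, we must have A^* = A^T. Therefore
A^* =
[[1, 1],
 [3, 2],
 [-2, 3]].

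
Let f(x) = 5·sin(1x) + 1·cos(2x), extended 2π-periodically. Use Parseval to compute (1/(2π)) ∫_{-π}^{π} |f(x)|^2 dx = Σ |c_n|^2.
Σ |c_n|^2 = 13

Expand |f|^2 and use orthogonality of {sin(nx), cos(mx)} on [-π, π]:
  ∫_{-π}^{π} sin(nx)^2 dx = π, ∫ cos(mx)^2 dx = π, and cross terms integrate to 0.
So ∫_{-π}^{π} f(x)^2 dx = 5^2 · π + 1^2 · π = (25 + 1)π.
Divide by 2π: (25 + 1)/2 = 13.
By Parseval, this equals Σ |c_n|^2.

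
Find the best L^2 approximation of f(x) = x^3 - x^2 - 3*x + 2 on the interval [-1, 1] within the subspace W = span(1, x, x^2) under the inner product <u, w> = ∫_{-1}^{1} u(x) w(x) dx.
g(x) = -x^2 - 12*x/5 + 2

The best approximation g ∈ W is the orthogonal projection of f onto W. Writing g = a_0 + a_1 x + a_2 x^2, the coefficients solve the normal equations G · a = b where
  G_{ij} = <φ_i, φ_j> and b_i = <f, φ_i>, with φ_0 = 1, φ_1 = x, φ_2 = x^2.
G =
  [2, 0, 2/3]
  [0, 2/3, 0]
  [2/3, 0, 2/5],
b = (10/3, -8/5, 14/15).
Solving gives a_0 = 2, a_1 = -12/5, a_2 = -1, so
  g(x) = -x^2 - 12*x/5 + 2.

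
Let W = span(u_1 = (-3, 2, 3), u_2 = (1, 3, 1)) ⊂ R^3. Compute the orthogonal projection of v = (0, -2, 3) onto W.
proj_W(v) = (-315/206, -71/103, 123/206)

Set up U = [u_1 | ... | u_2] ∈ R^(3×2). The projector onto W = col(U) is P = U (U^T U)^(-1) U^T.
Compute U^T U =
  [22, 6]
  [6, 11],
and U^T v = (5, -3).
Solve U^T U · c = U^T v for the coefficients: c = (73/206, -48/103). The projection is proj_W(v) = U c.
Check: (v - proj_W(v)) · u_1 = 0  (should be 0).
Check: (v - proj_W(v)) · u_2 = 0  (should be 0).
Result: proj_W(v) = (-315/206, -71/103, 123/206).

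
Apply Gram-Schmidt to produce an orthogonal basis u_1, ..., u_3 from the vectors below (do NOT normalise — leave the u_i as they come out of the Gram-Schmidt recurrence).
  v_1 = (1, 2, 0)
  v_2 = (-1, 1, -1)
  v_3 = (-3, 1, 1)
Orthogonal basis:
  u_1 = (1, 2, 0)
  u_2 = (-6/5, 3/5, -1)
  u_3 = (-10/7, 5/7, 15/7)

Apply the Gram-Schmidt recurrence
  u_1 = v_1
  u_i = v_i − Σ_{j<i} ((v_i · u_j) / (u_j · u_j)) · u_j.

Step by step this gives:
  u_1 = (1, 2, 0)
  u_2 = (-6/5, 3/5, -1)
  u_3 = (-10/7, 5/7, 15/7)

Orthogonality check:
  u_2 · u_1 = 0 (should be 0)
  u_3 · u_1 = 0 (should be 0)
  u_3 · u_2 = 0 (should be 0)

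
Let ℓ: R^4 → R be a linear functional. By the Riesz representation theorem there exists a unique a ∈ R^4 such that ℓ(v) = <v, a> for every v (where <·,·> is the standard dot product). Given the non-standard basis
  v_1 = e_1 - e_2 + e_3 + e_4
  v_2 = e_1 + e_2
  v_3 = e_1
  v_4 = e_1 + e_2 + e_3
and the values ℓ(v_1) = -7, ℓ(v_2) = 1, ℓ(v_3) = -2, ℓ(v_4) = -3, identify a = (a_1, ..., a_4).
a = (-2, 3, -4, 2)

Write a = (a_1, ..., a_4) in the standard basis. For each basis vector v_i, ℓ(v_i) = <v_i, a> is a linear equation in the a_j's. Collect the n equations into a matrix system V a = ℓ, where row i of V is v_i (expressed in the standard basis). Since V is invertible (lower-triangular with 1s on the diagonal, up to permutation), solve by back-substitution:
  V =
[[1, -1, 1, 1],
 [1, 1, 0, 0],
 [1, 0, 0, 0],
 [1, 1, 1, 0]]
  V a = (-7, 1, -2, -3)
Solving gives a = (-2, 3, -4, 2).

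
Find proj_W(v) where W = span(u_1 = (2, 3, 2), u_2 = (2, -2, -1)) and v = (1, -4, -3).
proj_W(v) = (130/137, -590/137, -341/137)

Set up U = [u_1 | ... | u_2] ∈ R^(3×2). The projector onto W = col(U) is P = U (U^T U)^(-1) U^T.
Compute U^T U =
  [17, -4]
  [-4, 9],
and U^T v = (-16, 13).
Solve U^T U · c = U^T v for the coefficients: c = (-92/137, 157/137). The projection is proj_W(v) = U c.
Check: (v - proj_W(v)) · u_1 = 0  (should be 0).
Check: (v - proj_W(v)) · u_2 = 0  (should be 0).
Result: proj_W(v) = (130/137, -590/137, -341/137).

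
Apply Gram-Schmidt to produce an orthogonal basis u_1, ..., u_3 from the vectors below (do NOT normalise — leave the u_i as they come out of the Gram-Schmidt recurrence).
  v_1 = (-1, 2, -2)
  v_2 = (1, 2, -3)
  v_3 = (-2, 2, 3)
Orthogonal basis:
  u_1 = (-1, 2, -2)
  u_2 = (2, 0, -1)
  u_3 = (4/5, 2, 8/5)

Apply the Gram-Schmidt recurrence
  u_1 = v_1
  u_i = v_i − Σ_{j<i} ((v_i · u_j) / (u_j · u_j)) · u_j.

Step by step this gives:
  u_1 = (-1, 2, -2)
  u_2 = (2, 0, -1)
  u_3 = (4/5, 2, 8/5)

Orthogonality check:
  u_2 · u_1 = 0 (should be 0)
  u_3 · u_1 = 0 (should be 0)
  u_3 · u_2 = 0 (should be 0)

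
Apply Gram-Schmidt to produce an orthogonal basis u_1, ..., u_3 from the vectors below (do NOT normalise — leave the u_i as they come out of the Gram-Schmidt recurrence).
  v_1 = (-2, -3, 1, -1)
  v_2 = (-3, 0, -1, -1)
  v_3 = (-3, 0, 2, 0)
Orthogonal basis:
  u_1 = (-2, -3, 1, -1)
  u_2 = (-11/5, 6/5, -7/5, -3/5)
  u_3 = (-124/129, 46/43, 269/129, 103/129)

Apply the Gram-Schmidt recurrence
  u_1 = v_1
  u_i = v_i − Σ_{j<i} ((v_i · u_j) / (u_j · u_j)) · u_j.

Step by step this gives:
  u_1 = (-2, -3, 1, -1)
  u_2 = (-11/5, 6/5, -7/5, -3/5)
  u_3 = (-124/129, 46/43, 269/129, 103/129)

Orthogonality check:
  u_2 · u_1 = 0 (should be 0)
  u_3 · u_1 = 0 (should be 0)
  u_3 · u_2 = 0 (should be 0)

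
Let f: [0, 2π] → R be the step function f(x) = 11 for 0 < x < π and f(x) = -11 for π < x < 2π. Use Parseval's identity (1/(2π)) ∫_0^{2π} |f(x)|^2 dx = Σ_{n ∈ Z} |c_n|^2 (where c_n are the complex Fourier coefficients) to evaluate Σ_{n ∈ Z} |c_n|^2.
Σ |c_n|^2 = 121

Parseval equates the L^2 energy of f (normalised by 1/(2π)) with the ℓ^2 sum of its Fourier coefficients: (1/(2π)) ∫_0^{2π} |f|^2 = Σ |c_n|^2.
Compute the left side: (1/(2π)) [∫_0^π 11^2 dx + ∫_π^{2π} (-11)^2 dx] = (1/(2π)) · (121π + 121π) = (121 + 121)/2 = 121.
So Σ_{n ∈ Z} |c_n|^2 = 121.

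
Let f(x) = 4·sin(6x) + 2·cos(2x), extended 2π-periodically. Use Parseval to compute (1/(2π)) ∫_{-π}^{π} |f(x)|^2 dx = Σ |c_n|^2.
Σ |c_n|^2 = 10

Expand |f|^2 and use orthogonality of {sin(nx), cos(mx)} on [-π, π]:
  ∫_{-π}^{π} sin(nx)^2 dx = π, ∫ cos(mx)^2 dx = π, and cross terms integrate to 0.
So ∫_{-π}^{π} f(x)^2 dx = 4^2 · π + 2^2 · π = (16 + 4)π.
Divide by 2π: (16 + 4)/2 = 10.
By Parseval, this equals Σ |c_n|^2.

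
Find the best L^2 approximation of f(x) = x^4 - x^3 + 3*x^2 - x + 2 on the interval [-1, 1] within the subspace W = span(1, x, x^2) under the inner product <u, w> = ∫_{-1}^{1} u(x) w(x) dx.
g(x) = 27*x^2/7 - 8*x/5 + 67/35

The best approximation g ∈ W is the orthogonal projection of f onto W. Writing g = a_0 + a_1 x + a_2 x^2, the coefficients solve the normal equations G · a = b where
  G_{ij} = <φ_i, φ_j> and b_i = <f, φ_i>, with φ_0 = 1, φ_1 = x, φ_2 = x^2.
G =
  [2, 0, 2/3]
  [0, 2/3, 0]
  [2/3, 0, 2/5],
b = (32/5, -16/15, 296/105).
Solving gives a_0 = 67/35, a_1 = -8/5, a_2 = 27/7, so
  g(x) = 27*x^2/7 - 8*x/5 + 67/35.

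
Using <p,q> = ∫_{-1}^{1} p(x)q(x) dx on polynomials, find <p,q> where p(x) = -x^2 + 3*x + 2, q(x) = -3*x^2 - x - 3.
<p,q> = -74/5

Expand the product: p(x)·q(x) = 3*x^4 - 8*x^3 - 6*x^2 - 11*x - 6.
∫_{-1}^{1} of each monomial x^k gives [2/(k+1) if k even, 0 if k odd]. Integrating term-by-term (or equivalently evaluating the antiderivative F(x) = 3*x^5/5 - 2*x^4 - 2*x^3 - 11*x^2/2 - 6*x at the endpoints):
  F(1) − F(−1) = -149/10 − (-1/10) = -74/5.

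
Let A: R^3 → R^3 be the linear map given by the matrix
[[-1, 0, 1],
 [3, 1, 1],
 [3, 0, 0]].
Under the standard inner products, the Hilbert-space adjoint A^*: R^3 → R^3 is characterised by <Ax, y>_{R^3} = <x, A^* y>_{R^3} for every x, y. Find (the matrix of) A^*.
A^* = A^T =
[[-1, 3, 3],
 [0, 1, 0],
 [1, 1, 0]]

For real matrices with standard dot products, the defining identity <Ax, y> = <x, A^* y> gives (Ax)^T y = x^T (A^*) y, i.e. x^T A^T y = x^T (A^*) y. Since this holds for all x, y, we must have A^* = A^T. Therefore
A^* =
[[-1, 3, 3],
 [0, 1, 0],
 [1, 1, 0]].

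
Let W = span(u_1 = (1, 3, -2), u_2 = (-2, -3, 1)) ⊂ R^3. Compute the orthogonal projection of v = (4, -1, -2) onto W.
proj_W(v) = (5/3, 4/3, 1/3)

Set up U = [u_1 | ... | u_2] ∈ R^(3×2). The projector onto W = col(U) is P = U (U^T U)^(-1) U^T.
Compute U^T U =
  [14, -13]
  [-13, 14],
and U^T v = (5, -7).
Solve U^T U · c = U^T v for the coefficients: c = (-7/9, -11/9). The projection is proj_W(v) = U c.
Check: (v - proj_W(v)) · u_1 = 0  (should be 0).
Check: (v - proj_W(v)) · u_2 = 0  (should be 0).
Result: proj_W(v) = (5/3, 4/3, 1/3).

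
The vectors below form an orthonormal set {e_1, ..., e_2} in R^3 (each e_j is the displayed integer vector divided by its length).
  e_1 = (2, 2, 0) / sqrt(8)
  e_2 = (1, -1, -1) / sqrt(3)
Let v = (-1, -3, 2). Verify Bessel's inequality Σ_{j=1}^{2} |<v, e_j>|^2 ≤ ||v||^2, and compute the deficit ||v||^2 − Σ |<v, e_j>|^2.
Σ |<v, e_j>|^2 = 8; ||v||^2 = 14; deficit = 6

Write each e_j = u_j / sqrt(<u_j, u_j>) where u_j is the displayed integer vector. Then <v, e_j> = <v, u_j> / sqrt(<u_j, u_j>), so |<v, e_j>|^2 = <v, u_j>^2 / <u_j, u_j>.
Coefficients: <v, e_1> = -8/sqrt(8), <v, e_2> = 0/sqrt(3).
Square and sum: Σ |<v, e_j>|^2 = 8.
Compute ||v||^2 = v·v = 14.
Deficit = 14 − 8 = 6 ≥ 0, confirming Bessel's inequality. (The deficit equals ||v − Σ <v,e_j> e_j||^2, the squared distance from v to span{e_j}.)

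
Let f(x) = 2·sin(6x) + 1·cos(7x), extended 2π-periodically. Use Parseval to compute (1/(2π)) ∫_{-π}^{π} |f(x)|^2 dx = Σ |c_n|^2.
Σ |c_n|^2 = 5/2

Expand |f|^2 and use orthogonality of {sin(nx), cos(mx)} on [-π, π]:
  ∫_{-π}^{π} sin(nx)^2 dx = π, ∫ cos(mx)^2 dx = π, and cross terms integrate to 0.
So ∫_{-π}^{π} f(x)^2 dx = 2^2 · π + 1^2 · π = (4 + 1)π.
Divide by 2π: (4 + 1)/2 = 5/2.
By Parseval, this equals Σ |c_n|^2.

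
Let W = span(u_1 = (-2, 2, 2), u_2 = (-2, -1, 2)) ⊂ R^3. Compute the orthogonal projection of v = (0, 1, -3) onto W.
proj_W(v) = (3/2, 1, -3/2)

Set up U = [u_1 | ... | u_2] ∈ R^(3×2). The projector onto W = col(U) is P = U (U^T U)^(-1) U^T.
Compute U^T U =
  [12, 6]
  [6, 9],
and U^T v = (-4, -7).
Solve U^T U · c = U^T v for the coefficients: c = (1/12, -5/6). The projection is proj_W(v) = U c.
Check: (v - proj_W(v)) · u_1 = 0  (should be 0).
Check: (v - proj_W(v)) · u_2 = 0  (should be 0).
Result: proj_W(v) = (3/2, 1, -3/2).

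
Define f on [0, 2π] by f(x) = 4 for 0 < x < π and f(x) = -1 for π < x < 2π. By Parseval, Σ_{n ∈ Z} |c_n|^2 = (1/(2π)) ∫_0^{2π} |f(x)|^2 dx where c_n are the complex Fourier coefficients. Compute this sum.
Σ |c_n|^2 = 17/2

Parseval equates the L^2 energy of f (normalised by 1/(2π)) with the ℓ^2 sum of its Fourier coefficients: (1/(2π)) ∫_0^{2π} |f|^2 = Σ |c_n|^2.
Compute the left side: (1/(2π)) [∫_0^π 4^2 dx + ∫_π^{2π} (-1)^2 dx] = (1/(2π)) · (16π + 1π) = (16 + 1)/2 = 17/2.
So Σ_{n ∈ Z} |c_n|^2 = 17/2.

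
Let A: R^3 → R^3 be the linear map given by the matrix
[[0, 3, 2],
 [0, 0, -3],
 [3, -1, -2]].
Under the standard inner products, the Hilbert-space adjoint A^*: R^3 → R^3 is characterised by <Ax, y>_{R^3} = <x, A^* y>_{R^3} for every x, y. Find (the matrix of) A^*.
A^* = A^T =
[[0, 0, 3],
 [3, 0, -1],
 [2, -3, -2]]

For real matrices with standard dot products, the defining identity <Ax, y> = <x, A^* y> gives (Ax)^T y = x^T (A^*) y, i.e. x^T A^T y = x^T (A^*) y. Since this holds for all x, y, we must have A^* = A^T. Therefore
A^* =
[[0, 0, 3],
 [3, 0, -1],
 [2, -3, -2]].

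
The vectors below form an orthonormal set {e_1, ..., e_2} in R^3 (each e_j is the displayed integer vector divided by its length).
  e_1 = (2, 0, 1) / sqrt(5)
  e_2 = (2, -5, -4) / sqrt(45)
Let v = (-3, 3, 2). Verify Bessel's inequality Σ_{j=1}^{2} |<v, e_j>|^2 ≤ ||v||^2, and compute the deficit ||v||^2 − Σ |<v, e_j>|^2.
Σ |<v, e_j>|^2 = 197/9; ||v||^2 = 22; deficit = 1/9

Write each e_j = u_j / sqrt(<u_j, u_j>) where u_j is the displayed integer vector. Then <v, e_j> = <v, u_j> / sqrt(<u_j, u_j>), so |<v, e_j>|^2 = <v, u_j>^2 / <u_j, u_j>.
Coefficients: <v, e_1> = -4/sqrt(5), <v, e_2> = -29/sqrt(45).
Square and sum: Σ |<v, e_j>|^2 = 197/9.
Compute ||v||^2 = v·v = 22.
Deficit = 22 − 197/9 = 1/9 ≥ 0, confirming Bessel's inequality. (The deficit equals ||v − Σ <v,e_j> e_j||^2, the squared distance from v to span{e_j}.)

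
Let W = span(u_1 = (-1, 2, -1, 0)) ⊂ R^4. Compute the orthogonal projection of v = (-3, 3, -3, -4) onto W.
proj_W(v) = (-2, 4, -2, 0)

Set up U = [u_1 | ... | u_1] ∈ R^(4×1). The projector onto W = col(U) is P = U (U^T U)^(-1) U^T.
Compute U^T U =
  [6],
and U^T v = (12).
Solve U^T U · c = U^T v for the coefficients: c = (2). The projection is proj_W(v) = U c.
Check: (v - proj_W(v)) · u_1 = 0  (should be 0).
Result: proj_W(v) = (-2, 4, -2, 0).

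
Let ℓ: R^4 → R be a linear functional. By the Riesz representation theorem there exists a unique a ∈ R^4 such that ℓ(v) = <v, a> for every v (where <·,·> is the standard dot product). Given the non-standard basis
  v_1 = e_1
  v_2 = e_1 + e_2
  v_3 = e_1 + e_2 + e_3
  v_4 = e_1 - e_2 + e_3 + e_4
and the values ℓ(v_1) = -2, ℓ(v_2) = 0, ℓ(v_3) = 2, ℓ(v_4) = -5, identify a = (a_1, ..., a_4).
a = (-2, 2, 2, -3)

Write a = (a_1, ..., a_4) in the standard basis. For each basis vector v_i, ℓ(v_i) = <v_i, a> is a linear equation in the a_j's. Collect the n equations into a matrix system V a = ℓ, where row i of V is v_i (expressed in the standard basis). Since V is invertible (lower-triangular with 1s on the diagonal, up to permutation), solve by back-substitution:
  V =
[[1, 0, 0, 0],
 [1, 1, 0, 0],
 [1, 1, 1, 0],
 [1, -1, 1, 1]]
  V a = (-2, 0, 2, -5)
Solving gives a = (-2, 2, 2, -3).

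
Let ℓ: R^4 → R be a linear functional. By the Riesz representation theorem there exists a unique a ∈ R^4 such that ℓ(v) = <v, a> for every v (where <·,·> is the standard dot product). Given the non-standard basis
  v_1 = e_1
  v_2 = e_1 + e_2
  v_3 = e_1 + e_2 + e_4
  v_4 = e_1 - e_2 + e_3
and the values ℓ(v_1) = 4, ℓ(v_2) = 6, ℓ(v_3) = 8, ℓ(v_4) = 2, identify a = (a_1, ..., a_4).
a = (4, 2, 0, 2)

Write a = (a_1, ..., a_4) in the standard basis. For each basis vector v_i, ℓ(v_i) = <v_i, a> is a linear equation in the a_j's. Collect the n equations into a matrix system V a = ℓ, where row i of V is v_i (expressed in the standard basis). Since V is invertible (lower-triangular with 1s on the diagonal, up to permutation), solve by back-substitution:
  V =
[[1, 0, 0, 0],
 [1, 1, 0, 0],
 [1, 1, 0, 1],
 [1, -1, 1, 0]]
  V a = (4, 6, 8, 2)
Solving gives a = (4, 2, 0, 2).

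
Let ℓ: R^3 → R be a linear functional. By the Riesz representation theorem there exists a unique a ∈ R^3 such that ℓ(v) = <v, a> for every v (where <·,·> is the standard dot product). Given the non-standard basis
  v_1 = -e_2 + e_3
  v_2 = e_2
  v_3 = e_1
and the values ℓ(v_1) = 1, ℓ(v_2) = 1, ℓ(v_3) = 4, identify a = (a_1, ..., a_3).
a = (4, 1, 2)

Write a = (a_1, ..., a_3) in the standard basis. For each basis vector v_i, ℓ(v_i) = <v_i, a> is a linear equation in the a_j's. Collect the n equations into a matrix system V a = ℓ, where row i of V is v_i (expressed in the standard basis). Since V is invertible (lower-triangular with 1s on the diagonal, up to permutation), solve by back-substitution:
  V =
[[0, -1, 1],
 [0, 1, 0],
 [1, 0, 0]]
  V a = (1, 1, 4)
Solving gives a = (4, 1, 2).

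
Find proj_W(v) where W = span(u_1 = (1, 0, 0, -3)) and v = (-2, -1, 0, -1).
proj_W(v) = (1/10, 0, 0, -3/10)

Set up U = [u_1 | ... | u_1] ∈ R^(4×1). The projector onto W = col(U) is P = U (U^T U)^(-1) U^T.
Compute U^T U =
  [10],
and U^T v = (1).
Solve U^T U · c = U^T v for the coefficients: c = (1/10). The projection is proj_W(v) = U c.
Check: (v - proj_W(v)) · u_1 = 0  (should be 0).
Result: proj_W(v) = (1/10, 0, 0, -3/10).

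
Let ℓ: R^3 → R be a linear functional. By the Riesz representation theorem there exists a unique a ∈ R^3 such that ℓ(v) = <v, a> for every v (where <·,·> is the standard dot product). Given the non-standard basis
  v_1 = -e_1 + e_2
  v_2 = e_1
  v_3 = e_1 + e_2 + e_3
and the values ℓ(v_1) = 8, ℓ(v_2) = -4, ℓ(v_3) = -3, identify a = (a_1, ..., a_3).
a = (-4, 4, -3)

Write a = (a_1, ..., a_3) in the standard basis. For each basis vector v_i, ℓ(v_i) = <v_i, a> is a linear equation in the a_j's. Collect the n equations into a matrix system V a = ℓ, where row i of V is v_i (expressed in the standard basis). Since V is invertible (lower-triangular with 1s on the diagonal, up to permutation), solve by back-substitution:
  V =
[[-1, 1, 0],
 [1, 0, 0],
 [1, 1, 1]]
  V a = (8, -4, -3)
Solving gives a = (-4, 4, -3).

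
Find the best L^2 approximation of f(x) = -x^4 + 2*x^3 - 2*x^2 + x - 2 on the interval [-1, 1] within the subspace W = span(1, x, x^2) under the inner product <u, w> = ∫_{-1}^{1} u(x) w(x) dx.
g(x) = -20*x^2/7 + 11*x/5 - 67/35

The best approximation g ∈ W is the orthogonal projection of f onto W. Writing g = a_0 + a_1 x + a_2 x^2, the coefficients solve the normal equations G · a = b where
  G_{ij} = <φ_i, φ_j> and b_i = <f, φ_i>, with φ_0 = 1, φ_1 = x, φ_2 = x^2.
G =
  [2, 0, 2/3]
  [0, 2/3, 0]
  [2/3, 0, 2/5],
b = (-86/15, 22/15, -254/105).
Solving gives a_0 = -67/35, a_1 = 11/5, a_2 = -20/7, so
  g(x) = -20*x^2/7 + 11*x/5 - 67/35.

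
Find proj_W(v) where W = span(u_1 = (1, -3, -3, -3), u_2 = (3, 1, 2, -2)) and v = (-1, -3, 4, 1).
proj_W(v) = (-1/4, 3/4, 3/4, 3/4)

Set up U = [u_1 | ... | u_2] ∈ R^(4×2). The projector onto W = col(U) is P = U (U^T U)^(-1) U^T.
Compute U^T U =
  [28, 0]
  [0, 18],
and U^T v = (-7, 0).
Solve U^T U · c = U^T v for the coefficients: c = (-1/4, 0). The projection is proj_W(v) = U c.
Check: (v - proj_W(v)) · u_1 = 0  (should be 0).
Check: (v - proj_W(v)) · u_2 = 0  (should be 0).
Result: proj_W(v) = (-1/4, 3/4, 3/4, 3/4).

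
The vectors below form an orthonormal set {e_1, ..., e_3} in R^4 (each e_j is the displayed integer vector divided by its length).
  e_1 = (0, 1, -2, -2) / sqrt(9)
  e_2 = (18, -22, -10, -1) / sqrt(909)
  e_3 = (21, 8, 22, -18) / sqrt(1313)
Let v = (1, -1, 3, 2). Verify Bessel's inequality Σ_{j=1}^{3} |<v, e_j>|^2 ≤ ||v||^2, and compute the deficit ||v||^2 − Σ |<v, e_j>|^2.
Σ |<v, e_j>|^2 = 194/13; ||v||^2 = 15; deficit = 1/13

Write each e_j = u_j / sqrt(<u_j, u_j>) where u_j is the displayed integer vector. Then <v, e_j> = <v, u_j> / sqrt(<u_j, u_j>), so |<v, e_j>|^2 = <v, u_j>^2 / <u_j, u_j>.
Coefficients: <v, e_1> = -11/sqrt(9), <v, e_2> = 8/sqrt(909), <v, e_3> = 43/sqrt(1313).
Square and sum: Σ |<v, e_j>|^2 = 194/13.
Compute ||v||^2 = v·v = 15.
Deficit = 15 − 194/13 = 1/13 ≥ 0, confirming Bessel's inequality. (The deficit equals ||v − Σ <v,e_j> e_j||^2, the squared distance from v to span{e_j}.)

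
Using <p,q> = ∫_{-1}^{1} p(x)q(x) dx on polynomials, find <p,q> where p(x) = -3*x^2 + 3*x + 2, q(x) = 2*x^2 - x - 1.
<p,q> = -56/15

Expand the product: p(x)·q(x) = -6*x^4 + 9*x^3 + 4*x^2 - 5*x - 2.
∫_{-1}^{1} of each monomial x^k gives [2/(k+1) if k even, 0 if k odd]. Integrating term-by-term (or equivalently evaluating the antiderivative F(x) = -6*x^5/5 + 9*x^4/4 + 4*x^3/3 - 5*x^2/2 - 2*x at the endpoints):
  F(1) − F(−1) = -127/60 − (97/60) = -56/15.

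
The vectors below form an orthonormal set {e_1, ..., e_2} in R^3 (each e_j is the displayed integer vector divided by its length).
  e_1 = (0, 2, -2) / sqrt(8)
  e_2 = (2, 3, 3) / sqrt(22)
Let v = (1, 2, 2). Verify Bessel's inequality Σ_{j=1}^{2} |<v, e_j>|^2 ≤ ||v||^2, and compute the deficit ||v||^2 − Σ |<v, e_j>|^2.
Σ |<v, e_j>|^2 = 98/11; ||v||^2 = 9; deficit = 1/11

Write each e_j = u_j / sqrt(<u_j, u_j>) where u_j is the displayed integer vector. Then <v, e_j> = <v, u_j> / sqrt(<u_j, u_j>), so |<v, e_j>|^2 = <v, u_j>^2 / <u_j, u_j>.
Coefficients: <v, e_1> = 0/sqrt(8), <v, e_2> = 14/sqrt(22).
Square and sum: Σ |<v, e_j>|^2 = 98/11.
Compute ||v||^2 = v·v = 9.
Deficit = 9 − 98/11 = 1/11 ≥ 0, confirming Bessel's inequality. (The deficit equals ||v − Σ <v,e_j> e_j||^2, the squared distance from v to span{e_j}.)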